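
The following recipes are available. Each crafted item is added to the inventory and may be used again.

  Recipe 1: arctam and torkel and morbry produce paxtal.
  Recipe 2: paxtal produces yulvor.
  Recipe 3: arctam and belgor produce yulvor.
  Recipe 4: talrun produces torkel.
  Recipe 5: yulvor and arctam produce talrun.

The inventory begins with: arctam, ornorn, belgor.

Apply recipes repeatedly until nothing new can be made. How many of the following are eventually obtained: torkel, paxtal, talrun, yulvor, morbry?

arctam and belgor → yulvor (Recipe 3).
yulvor and arctam → talrun (Recipe 5).
talrun → torkel (Recipe 4).
torkel: reached.
paxtal would need arctam, torkel, and morbry (Recipe 1), but morbry is never obtained.
talrun: reached.
yulvor: reached.
No rule produces morbry, and it is not given.
Reached: torkel, talrun, and yulvor — 3 of the 5.

3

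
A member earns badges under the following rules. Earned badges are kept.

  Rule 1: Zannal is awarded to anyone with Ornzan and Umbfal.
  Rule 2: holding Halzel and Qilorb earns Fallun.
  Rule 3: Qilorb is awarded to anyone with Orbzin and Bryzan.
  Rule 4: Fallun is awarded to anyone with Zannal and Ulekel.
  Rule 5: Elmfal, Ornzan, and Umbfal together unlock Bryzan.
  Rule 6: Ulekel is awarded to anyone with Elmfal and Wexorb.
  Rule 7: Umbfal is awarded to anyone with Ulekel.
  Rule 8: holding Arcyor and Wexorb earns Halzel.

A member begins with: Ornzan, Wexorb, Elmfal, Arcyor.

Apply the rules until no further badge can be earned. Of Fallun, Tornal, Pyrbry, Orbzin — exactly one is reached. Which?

Fallun

With Elmfal and Wexorb, Ulekel is earned (Rule 6).
With Ulekel, Umbfal is earned (Rule 7).
With Ornzan and Umbfal, Zannal is earned (Rule 1).
With Zannal and Ulekel, Fallun is earned (Rule 4).
No rule produces Orbzin, and it is not given. No rule produces Tornal, and it is not given. No rule produces Pyrbry, and it is not given.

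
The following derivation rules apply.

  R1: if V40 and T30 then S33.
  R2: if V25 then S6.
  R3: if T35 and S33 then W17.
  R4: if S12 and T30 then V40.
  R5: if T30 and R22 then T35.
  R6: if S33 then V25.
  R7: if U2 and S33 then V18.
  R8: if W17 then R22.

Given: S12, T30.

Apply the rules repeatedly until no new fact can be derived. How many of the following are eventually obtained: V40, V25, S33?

S12 and T30 hold, so V40 follows (R4).
From V40 and T30, R1 gives S33.
S33 holds, so V25 follows (R6).
V40: reached.
V25: reached.
S33: reached.
All 3 are reached.

3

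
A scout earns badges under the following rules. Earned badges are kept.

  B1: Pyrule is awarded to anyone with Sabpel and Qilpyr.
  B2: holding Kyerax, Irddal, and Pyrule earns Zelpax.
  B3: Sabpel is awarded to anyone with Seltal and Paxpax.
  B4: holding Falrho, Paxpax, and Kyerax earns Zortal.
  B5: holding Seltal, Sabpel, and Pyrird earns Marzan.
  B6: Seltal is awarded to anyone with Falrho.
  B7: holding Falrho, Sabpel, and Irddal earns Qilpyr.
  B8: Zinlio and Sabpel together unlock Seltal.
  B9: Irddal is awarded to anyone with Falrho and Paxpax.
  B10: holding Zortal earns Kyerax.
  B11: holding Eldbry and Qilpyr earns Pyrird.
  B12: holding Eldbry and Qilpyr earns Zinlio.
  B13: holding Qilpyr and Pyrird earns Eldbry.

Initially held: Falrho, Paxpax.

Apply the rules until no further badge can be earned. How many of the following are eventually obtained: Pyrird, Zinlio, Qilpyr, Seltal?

With Falrho and Paxpax, Irddal is earned (B9).
With Falrho, Seltal is earned (B6).
With Seltal and Paxpax, Sabpel is earned (B3).
With Falrho, Sabpel, and Irddal, Qilpyr is earned (B7).
Pyrird would need Eldbry and Qilpyr (B11), but Eldbry is never earned.
Zinlio would need Eldbry and Qilpyr (B12), but Eldbry is never earned.
Qilpyr: reached.
Seltal: reached.
Reached: Qilpyr and Seltal — 2 of the 4.

2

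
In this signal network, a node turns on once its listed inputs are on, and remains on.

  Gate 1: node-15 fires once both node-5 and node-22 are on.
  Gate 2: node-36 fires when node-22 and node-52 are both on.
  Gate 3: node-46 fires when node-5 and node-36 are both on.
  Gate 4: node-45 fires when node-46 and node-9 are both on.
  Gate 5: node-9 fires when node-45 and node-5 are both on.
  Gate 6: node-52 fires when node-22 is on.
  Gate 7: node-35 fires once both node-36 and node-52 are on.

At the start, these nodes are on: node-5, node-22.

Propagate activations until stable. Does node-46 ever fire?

node-22 is on, so node-52 fires (Gate 6).
Gate 2: node-22 and node-52 on → node-36 on.
node-5 and node-36 are on, so node-46 fires (Gate 3).

Yes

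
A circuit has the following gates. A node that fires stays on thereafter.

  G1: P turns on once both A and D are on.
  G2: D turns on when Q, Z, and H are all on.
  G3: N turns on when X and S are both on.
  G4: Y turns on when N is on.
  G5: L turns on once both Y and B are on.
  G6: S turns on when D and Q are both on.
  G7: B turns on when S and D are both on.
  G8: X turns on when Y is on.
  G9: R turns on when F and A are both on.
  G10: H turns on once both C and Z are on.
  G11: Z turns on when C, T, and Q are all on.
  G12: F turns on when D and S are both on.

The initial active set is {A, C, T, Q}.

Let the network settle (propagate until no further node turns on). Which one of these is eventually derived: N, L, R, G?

R

G11: C, T, and Q on → Z on.
C and Z are on, so H turns on (G10).
Q, Z, and H are on, so D turns on (G2).
D and Q are on, so S turns on (G6).
D and S are on, so F turns on (G12).
F and A are on, so R turns on (G9).
L would need Y and B (G5), but Y never turns on. N would need X and S (G3), but X never turns on. No rule produces G, and it is not given.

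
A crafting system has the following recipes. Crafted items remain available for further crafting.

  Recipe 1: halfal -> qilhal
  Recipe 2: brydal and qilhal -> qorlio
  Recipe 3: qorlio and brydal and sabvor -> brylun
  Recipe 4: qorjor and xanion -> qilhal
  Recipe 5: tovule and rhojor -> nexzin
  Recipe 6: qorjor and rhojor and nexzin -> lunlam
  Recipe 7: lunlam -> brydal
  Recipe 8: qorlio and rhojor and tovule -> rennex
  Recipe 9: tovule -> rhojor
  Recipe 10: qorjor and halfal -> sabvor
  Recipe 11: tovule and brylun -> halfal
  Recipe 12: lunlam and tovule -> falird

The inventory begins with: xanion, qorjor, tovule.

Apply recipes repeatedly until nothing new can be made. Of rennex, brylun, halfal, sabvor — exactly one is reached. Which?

rennex

qorjor and xanion -> qilhal (Recipe 4).
tovule -> rhojor (Recipe 9).
Using Recipe 5, tovule and rhojor make nexzin.
qorjor and rhojor and nexzin -> lunlam (Recipe 6).
lunlam -> brydal (Recipe 7).
Using Recipe 2, brydal and qilhal make qorlio.
Using Recipe 8, qorlio, rhojor, and tovule make rennex.
halfal would need tovule and brylun (Recipe 11), but brylun is never obtained. sabvor would need qorjor and halfal (Recipe 10), but halfal is never obtained. brylun would need qorlio, brydal, and sabvor (Recipe 3), but sabvor is never obtained.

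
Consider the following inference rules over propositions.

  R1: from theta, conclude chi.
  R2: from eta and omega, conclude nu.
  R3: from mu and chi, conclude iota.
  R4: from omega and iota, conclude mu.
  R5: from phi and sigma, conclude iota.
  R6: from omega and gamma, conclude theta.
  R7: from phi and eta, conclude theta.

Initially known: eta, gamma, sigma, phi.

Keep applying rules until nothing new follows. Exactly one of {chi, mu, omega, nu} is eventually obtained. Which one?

chi

From phi and eta, R7 gives theta.
theta holds, so chi follows (R1).
nu would need eta and omega (R2), but omega is never established. mu would need omega and iota (R4), but omega is never established. No rule produces omega, and it is not given.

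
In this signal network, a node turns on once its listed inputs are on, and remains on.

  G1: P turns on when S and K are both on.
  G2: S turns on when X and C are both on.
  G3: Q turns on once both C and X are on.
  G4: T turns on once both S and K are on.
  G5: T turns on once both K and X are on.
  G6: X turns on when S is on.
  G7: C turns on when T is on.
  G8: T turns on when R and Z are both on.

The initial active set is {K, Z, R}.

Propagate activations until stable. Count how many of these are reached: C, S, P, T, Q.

2

R and Z are on, so T turns on (G8).
T is on, so C turns on (G7).
C: reached.
S would need X and C (G2), but X never turns on.
P would need S and K (G1), but S never turns on.
T: reached.
Q would need C and X (G3), but X never turns on.
Reached: C and T — 2 of the 5.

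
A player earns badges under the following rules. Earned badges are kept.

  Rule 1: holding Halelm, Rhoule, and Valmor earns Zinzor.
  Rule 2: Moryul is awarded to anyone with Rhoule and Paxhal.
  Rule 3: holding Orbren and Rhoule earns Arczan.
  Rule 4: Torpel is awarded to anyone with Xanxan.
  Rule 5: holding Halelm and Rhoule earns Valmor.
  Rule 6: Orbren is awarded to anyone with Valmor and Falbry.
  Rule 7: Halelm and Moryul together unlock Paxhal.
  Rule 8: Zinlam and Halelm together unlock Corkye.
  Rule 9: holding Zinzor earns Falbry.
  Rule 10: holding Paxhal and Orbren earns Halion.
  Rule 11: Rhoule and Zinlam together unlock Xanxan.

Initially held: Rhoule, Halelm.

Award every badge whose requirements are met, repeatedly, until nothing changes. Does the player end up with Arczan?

Yes

With Halelm and Rhoule, Valmor is earned (Rule 5).
With Halelm, Rhoule, and Valmor, Zinzor is earned (Rule 1).
With Zinzor, Falbry is earned (Rule 9).
With Valmor and Falbry, Orbren is earned (Rule 6).
With Orbren and Rhoule, Arczan is earned (Rule 3).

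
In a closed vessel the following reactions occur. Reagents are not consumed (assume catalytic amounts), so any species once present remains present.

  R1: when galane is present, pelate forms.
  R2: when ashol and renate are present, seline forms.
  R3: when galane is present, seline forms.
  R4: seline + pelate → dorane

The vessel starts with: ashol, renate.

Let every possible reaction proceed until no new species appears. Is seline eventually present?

ashol and renate present → seline forms (R2).

Yes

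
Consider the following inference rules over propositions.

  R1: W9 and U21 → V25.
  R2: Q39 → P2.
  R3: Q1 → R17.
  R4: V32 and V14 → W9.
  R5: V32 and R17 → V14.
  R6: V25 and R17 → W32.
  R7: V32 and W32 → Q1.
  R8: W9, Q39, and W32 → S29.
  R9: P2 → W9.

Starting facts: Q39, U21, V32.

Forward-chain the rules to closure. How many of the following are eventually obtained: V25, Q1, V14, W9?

2

Q39 holds, so P2 follows (R2).
From P2, R9 gives W9.
W9 and U21 hold, so V25 follows (R1).
V25: reached.
Q1 would need V32 and W32 (R7), but W32 is never established.
V14 would need V32 and R17 (R5), but R17 is never established.
W9: reached.
Reached: V25 and W9 — 2 of the 4.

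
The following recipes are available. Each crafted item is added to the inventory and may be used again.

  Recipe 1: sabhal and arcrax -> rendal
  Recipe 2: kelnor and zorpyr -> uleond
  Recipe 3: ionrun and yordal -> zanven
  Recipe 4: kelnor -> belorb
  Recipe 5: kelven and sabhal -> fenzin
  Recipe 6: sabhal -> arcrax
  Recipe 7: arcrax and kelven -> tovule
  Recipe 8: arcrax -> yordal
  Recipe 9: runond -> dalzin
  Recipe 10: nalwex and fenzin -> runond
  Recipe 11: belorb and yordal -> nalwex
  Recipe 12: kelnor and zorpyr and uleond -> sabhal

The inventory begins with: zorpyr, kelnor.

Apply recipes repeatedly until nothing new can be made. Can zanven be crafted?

zanven would need ionrun and yordal (Recipe 3), but ionrun is never obtained.

No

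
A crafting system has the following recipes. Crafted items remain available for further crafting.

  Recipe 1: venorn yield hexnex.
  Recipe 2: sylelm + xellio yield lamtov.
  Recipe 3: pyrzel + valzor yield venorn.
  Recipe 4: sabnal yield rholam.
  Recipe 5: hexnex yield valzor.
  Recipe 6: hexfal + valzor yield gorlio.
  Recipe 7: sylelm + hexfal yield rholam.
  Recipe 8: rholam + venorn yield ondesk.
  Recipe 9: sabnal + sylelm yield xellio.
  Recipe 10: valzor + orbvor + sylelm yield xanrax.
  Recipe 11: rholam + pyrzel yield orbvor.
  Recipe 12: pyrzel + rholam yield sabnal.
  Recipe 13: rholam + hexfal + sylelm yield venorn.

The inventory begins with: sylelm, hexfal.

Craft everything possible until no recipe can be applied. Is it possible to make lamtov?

lamtov would need sylelm and xellio (Recipe 2), but xellio is never obtained.

No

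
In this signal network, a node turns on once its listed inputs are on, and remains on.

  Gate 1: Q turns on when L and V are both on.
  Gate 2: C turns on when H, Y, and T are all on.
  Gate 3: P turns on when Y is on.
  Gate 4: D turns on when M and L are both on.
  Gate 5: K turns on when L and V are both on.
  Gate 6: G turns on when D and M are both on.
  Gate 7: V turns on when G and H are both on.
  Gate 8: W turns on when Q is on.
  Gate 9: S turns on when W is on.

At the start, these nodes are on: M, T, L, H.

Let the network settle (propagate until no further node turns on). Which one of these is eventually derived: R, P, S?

S

M and L are on, so D turns on (Gate 4).
Gate 6: D and M on → G on.
Gate 7: G and H on → V on.
L and V are on, so Q turns on (Gate 1).
Q is on, so W turns on (Gate 8).
Gate 9: W on → S on.
P would need Y (Gate 3), but Y never turns on. No rule produces R, and it is not given.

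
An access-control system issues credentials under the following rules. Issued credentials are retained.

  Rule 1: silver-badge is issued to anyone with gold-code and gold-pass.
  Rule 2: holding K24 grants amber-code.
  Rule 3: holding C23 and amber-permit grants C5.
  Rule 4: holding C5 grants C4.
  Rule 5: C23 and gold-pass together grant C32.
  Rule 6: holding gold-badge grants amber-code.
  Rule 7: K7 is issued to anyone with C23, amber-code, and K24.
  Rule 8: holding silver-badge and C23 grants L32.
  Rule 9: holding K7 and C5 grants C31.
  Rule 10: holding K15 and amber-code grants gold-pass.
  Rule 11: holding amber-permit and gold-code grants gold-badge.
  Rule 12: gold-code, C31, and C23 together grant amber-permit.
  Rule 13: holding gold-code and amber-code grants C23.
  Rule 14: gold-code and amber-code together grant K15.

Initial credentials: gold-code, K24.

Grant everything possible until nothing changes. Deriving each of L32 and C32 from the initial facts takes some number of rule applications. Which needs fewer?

C32: Holding K24 grants amber-code (Rule 2). Holding gold-code and amber-code grants C23 (Rule 13). Holding gold-code and amber-code grants K15 (Rule 14). Holding K15 and amber-code grants gold-pass (Rule 10). Holding C23 and gold-pass grants C32 (Rule 5). [5 rule applications]
L32: Holding K24 grants amber-code (Rule 2). Holding gold-code and amber-code grants C23 (Rule 13). Holding gold-code and amber-code grants K15 (Rule 14). Holding K15 and amber-code grants gold-pass (Rule 10). Holding gold-code and gold-pass grants silver-badge (Rule 1). Holding silver-badge and C23 grants L32 (Rule 8). [6 rule applications]
C32 needs fewer.

C32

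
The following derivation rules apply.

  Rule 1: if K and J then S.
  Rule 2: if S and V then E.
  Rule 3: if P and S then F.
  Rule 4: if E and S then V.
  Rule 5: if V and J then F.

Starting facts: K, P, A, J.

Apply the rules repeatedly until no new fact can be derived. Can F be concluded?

K and J hold, so S follows (Rule 1).
P and S hold, so F follows (Rule 3).

Yes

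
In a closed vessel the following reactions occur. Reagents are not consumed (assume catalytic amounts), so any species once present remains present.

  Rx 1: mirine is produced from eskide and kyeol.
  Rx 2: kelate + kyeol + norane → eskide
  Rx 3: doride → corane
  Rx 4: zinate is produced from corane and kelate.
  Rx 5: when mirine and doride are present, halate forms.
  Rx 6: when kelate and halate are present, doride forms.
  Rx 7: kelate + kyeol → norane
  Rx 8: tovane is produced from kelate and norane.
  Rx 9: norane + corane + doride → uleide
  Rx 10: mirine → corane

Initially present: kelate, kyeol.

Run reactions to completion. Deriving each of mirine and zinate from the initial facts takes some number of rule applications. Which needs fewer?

mirine

mirine: kelate and kyeol present → norane forms (Rx 7). kelate, kyeol, and norane present → eskide forms (Rx 2). eskide and kyeol present → mirine forms (Rx 1). [3 rule applications]
zinate: kelate and kyeol present → norane forms (Rx 7). kelate, kyeol, and norane present → eskide forms (Rx 2). eskide and kyeol present → mirine forms (Rx 1). mirine present → corane forms (Rx 10). corane and kelate present → zinate forms (Rx 4). [5 rule applications]
mirine needs fewer.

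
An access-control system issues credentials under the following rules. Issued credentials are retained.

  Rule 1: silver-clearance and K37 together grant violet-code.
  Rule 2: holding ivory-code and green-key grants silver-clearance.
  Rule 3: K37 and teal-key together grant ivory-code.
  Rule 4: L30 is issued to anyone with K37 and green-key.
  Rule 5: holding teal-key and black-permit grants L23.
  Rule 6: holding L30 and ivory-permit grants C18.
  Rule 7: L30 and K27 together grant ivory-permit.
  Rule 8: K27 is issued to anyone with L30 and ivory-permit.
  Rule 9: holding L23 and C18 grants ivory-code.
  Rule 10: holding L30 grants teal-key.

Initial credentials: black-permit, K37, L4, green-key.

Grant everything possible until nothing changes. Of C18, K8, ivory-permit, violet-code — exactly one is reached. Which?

Holding K37 and green-key grants L30 (Rule 4).
Holding L30 grants teal-key (Rule 10).
Holding K37 and teal-key grants ivory-code (Rule 3).
Holding ivory-code and green-key grants silver-clearance (Rule 2).
Holding silver-clearance and K37 grants violet-code (Rule 1).
C18 would need L30 and ivory-permit (Rule 6), but ivory-permit is never granted. No rule produces K8, and it is not given. ivory-permit would need L30 and K27 (Rule 7), but K27 is never granted.

violet-code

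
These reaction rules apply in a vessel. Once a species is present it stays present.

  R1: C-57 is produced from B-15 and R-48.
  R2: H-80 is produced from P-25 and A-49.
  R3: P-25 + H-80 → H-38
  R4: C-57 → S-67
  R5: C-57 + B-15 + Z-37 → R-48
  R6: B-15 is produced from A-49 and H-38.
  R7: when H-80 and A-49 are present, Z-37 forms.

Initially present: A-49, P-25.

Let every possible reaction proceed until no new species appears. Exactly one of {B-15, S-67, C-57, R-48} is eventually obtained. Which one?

P-25 and A-49 present → H-80 forms (R2).
P-25 and H-80 present → H-38 forms (R3).
A-49 and H-38 present → B-15 forms (R6).
S-67 would need C-57 (R4), but C-57 never forms. R-48 would need C-57, B-15, and Z-37 (R5), but C-57 never forms. C-57 would need B-15 and R-48 (R1), but R-48 never forms.

B-15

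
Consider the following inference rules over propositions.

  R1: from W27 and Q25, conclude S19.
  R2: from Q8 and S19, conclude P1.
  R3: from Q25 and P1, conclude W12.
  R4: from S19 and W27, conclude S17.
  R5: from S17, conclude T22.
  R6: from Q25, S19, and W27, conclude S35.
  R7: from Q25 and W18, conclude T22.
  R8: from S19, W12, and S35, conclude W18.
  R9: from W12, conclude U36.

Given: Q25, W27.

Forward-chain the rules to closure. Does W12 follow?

No

W12 would need Q25 and P1 (R3), but P1 is never established.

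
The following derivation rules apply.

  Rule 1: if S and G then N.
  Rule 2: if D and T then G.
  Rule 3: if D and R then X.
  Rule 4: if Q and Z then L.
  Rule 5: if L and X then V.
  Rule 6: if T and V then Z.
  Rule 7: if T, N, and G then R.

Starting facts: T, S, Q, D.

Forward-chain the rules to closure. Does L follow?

L would need Q and Z (Rule 4), but Z is never established.

No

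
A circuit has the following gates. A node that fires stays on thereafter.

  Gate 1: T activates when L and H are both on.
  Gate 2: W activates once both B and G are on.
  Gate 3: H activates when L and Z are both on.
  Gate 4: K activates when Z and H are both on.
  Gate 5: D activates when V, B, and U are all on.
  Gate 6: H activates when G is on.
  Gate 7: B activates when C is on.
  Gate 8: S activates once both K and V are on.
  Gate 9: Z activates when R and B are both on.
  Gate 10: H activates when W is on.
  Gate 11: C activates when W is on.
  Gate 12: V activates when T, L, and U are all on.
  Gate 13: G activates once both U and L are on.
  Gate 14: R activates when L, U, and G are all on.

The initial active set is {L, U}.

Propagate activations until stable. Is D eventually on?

No

D would need V, B, and U (Gate 5), but B never turns on.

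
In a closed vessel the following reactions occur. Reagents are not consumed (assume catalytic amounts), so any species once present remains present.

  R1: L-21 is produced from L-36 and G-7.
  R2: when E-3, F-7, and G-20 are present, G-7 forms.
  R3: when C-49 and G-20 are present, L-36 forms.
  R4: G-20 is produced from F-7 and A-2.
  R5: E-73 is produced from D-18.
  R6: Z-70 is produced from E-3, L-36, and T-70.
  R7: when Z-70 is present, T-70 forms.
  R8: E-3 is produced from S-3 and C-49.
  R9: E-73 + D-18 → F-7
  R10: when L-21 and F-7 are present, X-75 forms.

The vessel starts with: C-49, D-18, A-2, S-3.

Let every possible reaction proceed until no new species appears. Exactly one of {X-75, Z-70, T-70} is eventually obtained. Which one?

D-18 present → E-73 forms (R5).
S-3 and C-49 present → E-3 forms (R8).
E-73 and D-18 present → F-7 forms (R9).
F-7 and A-2 present → G-20 forms (R4).
E-3, F-7, and G-20 present → G-7 forms (R2).
C-49 and G-20 present → L-36 forms (R3).
L-36 and G-7 present → L-21 forms (R1).
L-21 and F-7 present → X-75 forms (R10).
Z-70 would need E-3, L-36, and T-70 (R6), but T-70 never forms. T-70 would need Z-70 (R7), but Z-70 never forms.

X-75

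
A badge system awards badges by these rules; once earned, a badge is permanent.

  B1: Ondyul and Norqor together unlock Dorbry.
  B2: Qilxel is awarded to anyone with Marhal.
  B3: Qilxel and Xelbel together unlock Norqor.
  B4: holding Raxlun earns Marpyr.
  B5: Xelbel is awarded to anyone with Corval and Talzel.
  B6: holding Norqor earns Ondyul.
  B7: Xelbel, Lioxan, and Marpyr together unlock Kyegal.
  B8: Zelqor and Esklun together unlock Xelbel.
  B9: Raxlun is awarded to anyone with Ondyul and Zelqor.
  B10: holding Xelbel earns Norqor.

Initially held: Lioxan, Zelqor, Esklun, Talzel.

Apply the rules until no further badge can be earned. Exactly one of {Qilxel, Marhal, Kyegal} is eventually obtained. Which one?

With Zelqor and Esklun, Xelbel is earned (B8).
With Xelbel, Norqor is earned (B10).
With Norqor, Ondyul is earned (B6).
With Ondyul and Zelqor, Raxlun is earned (B9).
With Raxlun, Marpyr is earned (B4).
With Xelbel, Lioxan, and Marpyr, Kyegal is earned (B7).
Qilxel would need Marhal (B2), but Marhal is never earned. No rule produces Marhal, and it is not given.

Kyegal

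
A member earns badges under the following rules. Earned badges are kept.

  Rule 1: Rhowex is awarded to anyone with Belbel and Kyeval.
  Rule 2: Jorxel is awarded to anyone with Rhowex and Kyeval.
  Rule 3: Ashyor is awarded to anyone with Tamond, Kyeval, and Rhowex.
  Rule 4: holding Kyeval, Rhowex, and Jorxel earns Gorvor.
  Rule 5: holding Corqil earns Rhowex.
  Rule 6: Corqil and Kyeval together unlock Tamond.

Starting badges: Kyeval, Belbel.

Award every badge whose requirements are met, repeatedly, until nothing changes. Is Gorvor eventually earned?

Yes

With Belbel and Kyeval, Rhowex is earned (Rule 1).
With Rhowex and Kyeval, Jorxel is earned (Rule 2).
With Kyeval, Rhowex, and Jorxel, Gorvor is earned (Rule 4).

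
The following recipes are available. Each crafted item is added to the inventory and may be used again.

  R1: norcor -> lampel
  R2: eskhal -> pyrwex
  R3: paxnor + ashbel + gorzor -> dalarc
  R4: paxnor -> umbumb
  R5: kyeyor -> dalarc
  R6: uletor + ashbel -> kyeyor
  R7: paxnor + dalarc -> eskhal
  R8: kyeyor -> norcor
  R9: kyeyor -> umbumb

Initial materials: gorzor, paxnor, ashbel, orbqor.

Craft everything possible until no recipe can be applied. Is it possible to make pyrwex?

paxnor + ashbel + gorzor -> dalarc (R3).
Using R7, paxnor and dalarc make eskhal.
eskhal -> pyrwex (R2).

Yes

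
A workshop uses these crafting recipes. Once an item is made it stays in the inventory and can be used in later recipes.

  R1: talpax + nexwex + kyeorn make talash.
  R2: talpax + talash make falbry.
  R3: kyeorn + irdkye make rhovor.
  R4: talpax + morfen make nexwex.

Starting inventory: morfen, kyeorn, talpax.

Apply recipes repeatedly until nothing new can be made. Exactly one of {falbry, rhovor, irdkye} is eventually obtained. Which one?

falbry

Using R4, talpax and morfen make nexwex.
talpax + nexwex + kyeorn → talash (R1).
talpax + talash → falbry (R2).
No rule produces irdkye, and it is not given. rhovor would need kyeorn and irdkye (R3), but irdkye is never obtained.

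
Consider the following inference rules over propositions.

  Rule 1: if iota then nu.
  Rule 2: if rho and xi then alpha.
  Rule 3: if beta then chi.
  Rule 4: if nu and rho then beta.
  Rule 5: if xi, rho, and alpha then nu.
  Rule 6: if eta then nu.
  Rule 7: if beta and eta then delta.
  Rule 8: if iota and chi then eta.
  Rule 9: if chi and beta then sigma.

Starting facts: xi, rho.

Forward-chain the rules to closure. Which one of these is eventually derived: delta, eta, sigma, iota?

sigma

rho and xi hold, so alpha follows (Rule 2).
xi, rho, and alpha hold, so nu follows (Rule 5).
From nu and rho, Rule 4 gives beta.
beta holds, so chi follows (Rule 3).
From chi and beta, Rule 9 gives sigma.
No rule produces iota, and it is not given. eta would need iota and chi (Rule 8), but iota is never established. delta would need beta and eta (Rule 7), but eta is never established.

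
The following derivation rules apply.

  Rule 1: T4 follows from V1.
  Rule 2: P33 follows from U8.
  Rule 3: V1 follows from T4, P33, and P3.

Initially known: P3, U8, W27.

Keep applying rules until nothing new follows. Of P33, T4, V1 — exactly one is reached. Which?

P33

U8 holds, so P33 follows (Rule 2).
V1 would need T4, P33, and P3 (Rule 3), but T4 is never established. T4 would need V1 (Rule 1), but V1 is never established.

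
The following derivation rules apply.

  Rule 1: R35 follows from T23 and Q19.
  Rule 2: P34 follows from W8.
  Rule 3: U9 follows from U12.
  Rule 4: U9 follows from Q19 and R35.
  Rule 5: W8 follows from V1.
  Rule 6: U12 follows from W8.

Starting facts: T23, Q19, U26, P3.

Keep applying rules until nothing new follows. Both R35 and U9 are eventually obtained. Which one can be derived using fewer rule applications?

R35: From T23 and Q19, Rule 1 gives R35. [1 rule application]
U9: From T23 and Q19, Rule 1 gives R35. Q19 and R35 hold, so U9 follows (Rule 4). [2 rule applications]
R35 needs fewer.

R35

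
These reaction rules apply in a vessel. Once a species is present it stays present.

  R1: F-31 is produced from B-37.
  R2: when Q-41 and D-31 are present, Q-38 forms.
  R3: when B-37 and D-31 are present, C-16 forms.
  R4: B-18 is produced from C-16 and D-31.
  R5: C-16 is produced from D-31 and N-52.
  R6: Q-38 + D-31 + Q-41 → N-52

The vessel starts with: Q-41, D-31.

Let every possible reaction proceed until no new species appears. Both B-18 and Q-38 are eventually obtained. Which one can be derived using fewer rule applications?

Q-38

Q-38: Q-41 and D-31 present → Q-38 forms (R2). [1 rule application]
B-18: Q-41 and D-31 present → Q-38 forms (R2). Q-38, D-31, and Q-41 present → N-52 forms (R6). D-31 and N-52 present → C-16 forms (R5). C-16 and D-31 present → B-18 forms (R4). [4 rule applications]
Q-38 needs fewer.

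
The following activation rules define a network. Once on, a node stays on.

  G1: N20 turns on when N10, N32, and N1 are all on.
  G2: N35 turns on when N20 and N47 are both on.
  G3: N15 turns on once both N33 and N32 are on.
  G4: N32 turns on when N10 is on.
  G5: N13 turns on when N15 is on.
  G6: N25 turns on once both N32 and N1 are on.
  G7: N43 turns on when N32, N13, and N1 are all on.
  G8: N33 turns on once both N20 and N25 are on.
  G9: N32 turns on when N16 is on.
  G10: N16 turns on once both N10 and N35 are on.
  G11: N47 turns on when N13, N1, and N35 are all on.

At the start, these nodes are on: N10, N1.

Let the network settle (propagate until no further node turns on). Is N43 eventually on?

Yes

G4: N10 on → N32 on.
G6: N32 and N1 on → N25 on.
N10, N32, and N1 are on, so N20 turns on (G1).
G8: N20 and N25 on → N33 on.
N33 and N32 are on, so N15 turns on (G3).
N15 is on, so N13 turns on (G5).
G7: N32, N13, and N1 on → N43 on.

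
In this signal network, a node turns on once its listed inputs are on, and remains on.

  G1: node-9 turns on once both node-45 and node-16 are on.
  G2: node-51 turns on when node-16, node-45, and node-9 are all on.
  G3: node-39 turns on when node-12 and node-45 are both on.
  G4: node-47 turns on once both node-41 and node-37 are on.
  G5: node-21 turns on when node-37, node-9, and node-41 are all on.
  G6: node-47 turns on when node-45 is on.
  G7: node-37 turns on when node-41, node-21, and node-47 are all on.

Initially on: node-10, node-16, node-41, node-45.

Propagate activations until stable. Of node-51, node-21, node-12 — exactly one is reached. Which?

node-51

node-45 and node-16 are on, so node-9 turns on (G1).
G2: node-16, node-45, and node-9 on → node-51 on.
No rule produces node-12, and it is not given. node-21 would need node-37, node-9, and node-41 (G5), but node-37 never turns on.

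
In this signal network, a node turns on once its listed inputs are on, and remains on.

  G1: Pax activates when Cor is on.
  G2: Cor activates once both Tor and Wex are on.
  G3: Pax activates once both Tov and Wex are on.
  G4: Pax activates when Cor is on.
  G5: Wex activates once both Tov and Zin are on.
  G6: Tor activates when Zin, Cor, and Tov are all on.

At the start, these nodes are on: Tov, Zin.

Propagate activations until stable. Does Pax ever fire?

Tov and Zin are on, so Wex activates (G5).
G3: Tov and Wex on → Pax on.

Yes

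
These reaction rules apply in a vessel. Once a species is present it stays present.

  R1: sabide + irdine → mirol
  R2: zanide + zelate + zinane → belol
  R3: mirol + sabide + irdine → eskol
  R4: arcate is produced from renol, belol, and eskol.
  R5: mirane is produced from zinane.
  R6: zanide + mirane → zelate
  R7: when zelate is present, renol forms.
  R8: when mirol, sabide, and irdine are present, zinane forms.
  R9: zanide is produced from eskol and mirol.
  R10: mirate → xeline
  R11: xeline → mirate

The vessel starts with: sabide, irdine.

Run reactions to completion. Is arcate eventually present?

sabide and irdine present → mirol forms (R1).
mirol, sabide, and irdine present → eskol forms (R3).
mirol, sabide, and irdine present → zinane forms (R8).
eskol and mirol present → zanide forms (R9).
zinane present → mirane forms (R5).
zanide and mirane present → zelate forms (R6).
zelate present → renol forms (R7).
zanide, zelate, and zinane present → belol forms (R2).
renol, belol, and eskol present → arcate forms (R4).

Yes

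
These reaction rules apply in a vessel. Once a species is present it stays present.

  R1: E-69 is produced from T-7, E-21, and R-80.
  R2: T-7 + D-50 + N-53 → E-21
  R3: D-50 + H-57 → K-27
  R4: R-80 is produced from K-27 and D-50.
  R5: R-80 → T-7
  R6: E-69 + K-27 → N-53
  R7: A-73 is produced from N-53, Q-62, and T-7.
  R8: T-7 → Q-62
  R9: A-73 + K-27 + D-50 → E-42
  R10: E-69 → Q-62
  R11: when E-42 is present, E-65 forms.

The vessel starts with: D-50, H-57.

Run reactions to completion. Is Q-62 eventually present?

D-50 and H-57 present → K-27 forms (R3).
K-27 and D-50 present → R-80 forms (R4).
R-80 present → T-7 forms (R5).
T-7 present → Q-62 forms (R8).

Yes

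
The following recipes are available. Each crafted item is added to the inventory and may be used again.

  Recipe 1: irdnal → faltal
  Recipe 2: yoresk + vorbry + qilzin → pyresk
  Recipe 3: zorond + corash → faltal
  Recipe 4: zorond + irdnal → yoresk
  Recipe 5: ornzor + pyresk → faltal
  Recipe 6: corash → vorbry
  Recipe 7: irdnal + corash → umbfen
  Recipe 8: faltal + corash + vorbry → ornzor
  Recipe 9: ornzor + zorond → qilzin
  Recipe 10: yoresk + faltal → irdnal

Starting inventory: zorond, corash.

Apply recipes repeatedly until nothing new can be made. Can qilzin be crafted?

Yes

Using Recipe 6, corash makes vorbry.
Using Recipe 3, zorond and corash make faltal.
faltal + corash + vorbry → ornzor (Recipe 8).
Using Recipe 9, ornzor and zorond make qilzin.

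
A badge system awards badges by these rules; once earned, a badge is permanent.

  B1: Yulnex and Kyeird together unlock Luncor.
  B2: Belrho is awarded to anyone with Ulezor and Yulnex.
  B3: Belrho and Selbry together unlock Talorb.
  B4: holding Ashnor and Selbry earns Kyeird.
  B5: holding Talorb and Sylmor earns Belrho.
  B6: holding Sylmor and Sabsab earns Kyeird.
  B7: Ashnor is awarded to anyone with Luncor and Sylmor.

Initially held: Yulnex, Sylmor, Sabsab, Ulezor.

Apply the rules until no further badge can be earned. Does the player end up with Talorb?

No

Talorb would need Belrho and Selbry (B3), but Selbry is never earned.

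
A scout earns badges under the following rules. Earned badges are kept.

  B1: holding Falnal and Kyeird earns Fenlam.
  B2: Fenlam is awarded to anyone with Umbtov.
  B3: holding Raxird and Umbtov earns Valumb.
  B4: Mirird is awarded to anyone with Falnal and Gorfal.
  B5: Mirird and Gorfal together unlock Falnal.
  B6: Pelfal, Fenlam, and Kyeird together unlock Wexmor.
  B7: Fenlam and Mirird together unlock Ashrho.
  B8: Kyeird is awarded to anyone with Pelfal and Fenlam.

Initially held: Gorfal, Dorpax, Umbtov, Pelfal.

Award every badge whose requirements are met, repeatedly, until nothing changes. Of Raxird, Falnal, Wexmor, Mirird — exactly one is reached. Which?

Wexmor

With Umbtov, Fenlam is earned (B2).
With Pelfal and Fenlam, Kyeird is earned (B8).
With Pelfal, Fenlam, and Kyeird, Wexmor is earned (B6).
Falnal would need Mirird and Gorfal (B5), but Mirird is never earned. No rule produces Raxird, and it is not given. Mirird would need Falnal and Gorfal (B4), but Falnal is never earned.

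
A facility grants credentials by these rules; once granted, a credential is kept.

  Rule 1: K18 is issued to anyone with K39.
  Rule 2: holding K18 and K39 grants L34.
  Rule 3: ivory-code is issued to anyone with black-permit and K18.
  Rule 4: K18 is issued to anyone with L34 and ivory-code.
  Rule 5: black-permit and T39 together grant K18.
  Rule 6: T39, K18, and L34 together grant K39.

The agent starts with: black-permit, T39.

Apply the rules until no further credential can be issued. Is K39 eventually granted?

K39 would need T39, K18, and L34 (Rule 6), but L34 is never granted.

No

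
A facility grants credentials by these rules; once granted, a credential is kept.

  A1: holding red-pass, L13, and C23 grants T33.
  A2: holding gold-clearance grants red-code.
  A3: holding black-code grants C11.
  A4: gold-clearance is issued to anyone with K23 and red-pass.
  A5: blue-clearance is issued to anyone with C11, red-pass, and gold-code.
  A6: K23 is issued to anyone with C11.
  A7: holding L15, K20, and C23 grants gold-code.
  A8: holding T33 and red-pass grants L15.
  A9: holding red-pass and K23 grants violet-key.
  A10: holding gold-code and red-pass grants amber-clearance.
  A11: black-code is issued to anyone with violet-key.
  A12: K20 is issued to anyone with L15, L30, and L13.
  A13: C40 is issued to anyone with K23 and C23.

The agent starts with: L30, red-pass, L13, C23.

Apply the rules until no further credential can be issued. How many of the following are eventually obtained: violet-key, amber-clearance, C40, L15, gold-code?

3

Holding red-pass, L13, and C23 grants T33 (A1).
Holding T33 and red-pass grants L15 (A8).
Holding L15, L30, and L13 grants K20 (A12).
Holding L15, K20, and C23 grants gold-code (A7).
Holding gold-code and red-pass grants amber-clearance (A10).
violet-key would need red-pass and K23 (A9), but K23 is never granted.
amber-clearance: reached.
C40 would need K23 and C23 (A13), but K23 is never granted.
L15: reached.
gold-code: reached.
Reached: amber-clearance, L15, and gold-code — 3 of the 5.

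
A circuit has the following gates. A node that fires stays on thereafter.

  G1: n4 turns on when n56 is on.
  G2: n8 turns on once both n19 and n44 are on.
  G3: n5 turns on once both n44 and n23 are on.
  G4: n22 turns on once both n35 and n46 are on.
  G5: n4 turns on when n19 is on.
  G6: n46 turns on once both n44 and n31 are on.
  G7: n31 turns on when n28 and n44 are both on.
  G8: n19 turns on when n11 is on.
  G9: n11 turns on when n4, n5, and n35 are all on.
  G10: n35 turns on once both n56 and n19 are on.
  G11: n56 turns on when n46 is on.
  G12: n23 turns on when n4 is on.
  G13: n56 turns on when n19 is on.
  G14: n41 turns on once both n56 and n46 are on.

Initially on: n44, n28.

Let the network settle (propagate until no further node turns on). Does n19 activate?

No

n19 would need n11 (G8), but n11 never turns on.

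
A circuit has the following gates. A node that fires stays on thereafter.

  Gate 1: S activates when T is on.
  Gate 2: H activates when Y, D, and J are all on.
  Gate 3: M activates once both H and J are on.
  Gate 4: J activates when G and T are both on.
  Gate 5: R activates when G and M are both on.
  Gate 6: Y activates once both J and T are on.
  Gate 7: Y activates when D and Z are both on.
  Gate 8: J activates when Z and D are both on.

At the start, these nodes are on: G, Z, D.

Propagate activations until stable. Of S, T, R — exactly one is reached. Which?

R

Gate 7: D and Z on → Y on.
Gate 8: Z and D on → J on.
Gate 2: Y, D, and J on → H on.
Gate 3: H and J on → M on.
Gate 5: G and M on → R on.
S would need T (Gate 1), but T never turns on. No rule produces T, and it is not given.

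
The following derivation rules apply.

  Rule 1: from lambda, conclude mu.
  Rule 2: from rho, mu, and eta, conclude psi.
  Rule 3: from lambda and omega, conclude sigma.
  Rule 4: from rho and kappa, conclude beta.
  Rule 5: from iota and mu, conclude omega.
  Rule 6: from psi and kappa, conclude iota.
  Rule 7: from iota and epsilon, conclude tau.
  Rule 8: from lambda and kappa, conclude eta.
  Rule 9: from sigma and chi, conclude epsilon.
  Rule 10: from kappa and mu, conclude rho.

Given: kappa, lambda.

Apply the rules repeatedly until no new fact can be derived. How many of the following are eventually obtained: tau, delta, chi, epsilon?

0

tau would need iota and epsilon (Rule 7), but epsilon is never established.
No rule produces delta, and it is not given.
No rule produces chi, and it is not given.
epsilon would need sigma and chi (Rule 9), but chi is never established.
None of the 4 are reached.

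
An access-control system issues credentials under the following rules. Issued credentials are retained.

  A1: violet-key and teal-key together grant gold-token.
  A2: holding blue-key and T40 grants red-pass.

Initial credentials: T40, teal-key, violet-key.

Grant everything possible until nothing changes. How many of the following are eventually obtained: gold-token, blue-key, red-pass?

Holding violet-key and teal-key grants gold-token (A1).
gold-token: reached.
No rule produces blue-key, and it is not given.
red-pass would need blue-key and T40 (A2), but blue-key is never granted.
Reached: gold-token — 1 of the 3.

1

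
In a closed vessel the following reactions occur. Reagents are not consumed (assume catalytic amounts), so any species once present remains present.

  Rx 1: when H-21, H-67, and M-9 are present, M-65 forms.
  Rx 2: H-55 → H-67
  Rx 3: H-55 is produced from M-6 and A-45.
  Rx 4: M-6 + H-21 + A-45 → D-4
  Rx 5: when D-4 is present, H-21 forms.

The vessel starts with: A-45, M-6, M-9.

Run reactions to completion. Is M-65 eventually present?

M-65 would need H-21, H-67, and M-9 (Rx 1), but H-21 never forms.

No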